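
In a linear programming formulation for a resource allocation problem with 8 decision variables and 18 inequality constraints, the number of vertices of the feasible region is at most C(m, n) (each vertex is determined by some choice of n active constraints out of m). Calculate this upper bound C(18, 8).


Each vertex corresponds to some choice of n active constraints out of m, so the number of vertices is at most C(m, n) = m! / (n!(m-n)!).
m = 18, n = 8
Numerator: 18 * 17 * 16 * 15 * 14 * 13 * 12 * 11
Denominator: 8! = 40320
C(18, 8) = 43758


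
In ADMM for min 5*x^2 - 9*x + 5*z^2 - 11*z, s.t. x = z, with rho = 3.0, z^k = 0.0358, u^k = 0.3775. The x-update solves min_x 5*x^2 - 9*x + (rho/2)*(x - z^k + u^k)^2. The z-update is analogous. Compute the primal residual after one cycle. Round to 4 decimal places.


ADMM iteration with rho = 3.0, z^k = 0.0358, u^k = 0.3775
Step 1: x-update.
Minimize 5*x^2 - 9*x + (3.0/2)*(x - 0.0358 + 0.3775)^2
FOC: (2*5 + 3.0)*x = 9 + 3.0*(0.0358 - 0.3775)
x^{k+1} = 0.6135
Step 2: z-update.
Minimize 5*z^2 - 11*z + (3.0/2)*(0.6135 - z + 0.3775)^2
FOC: (2*5 + 3.0)*z = 11 + 3.0*(0.6135 + 0.3775)
z^{k+1} = 1.0748
Step 3: u-update.
u^{k+1} = 0.3775 + 0.6135 - 1.0748 = -0.0839
Step 4: Primal residual = |0.6135 - 1.0748| = 0.4614


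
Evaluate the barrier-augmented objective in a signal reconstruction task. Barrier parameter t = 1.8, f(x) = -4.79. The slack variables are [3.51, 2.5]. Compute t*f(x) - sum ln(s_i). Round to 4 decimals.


Step 1: Compute log-barrier.
ln values: [1.2556, 0.9163]
phi = -(1.2556 + 0.9163) = -2.1719
Step 2: Compute augmented objective.
t*f(x) = 1.8*-4.79 = -8.622
Total = -8.622 - 2.1719 = -10.7939


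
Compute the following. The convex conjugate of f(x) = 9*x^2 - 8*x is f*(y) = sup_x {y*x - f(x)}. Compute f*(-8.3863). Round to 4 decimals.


f*(y) = sup_x {y*x - a*x^2 - b*x} = sup_x {(y-b)*x - a*x^2}
FOC: (y - b) - 2a*x = 0 => x* = (y - b)/(2a)
x* = (-8.3863 + 8)/(2*9) = -0.0215
f*(-8.3863) = (y-b)^2/(4a) = (-8.3863 + 8)^2/(4*9)
= 0.1492/36 = 0.0041


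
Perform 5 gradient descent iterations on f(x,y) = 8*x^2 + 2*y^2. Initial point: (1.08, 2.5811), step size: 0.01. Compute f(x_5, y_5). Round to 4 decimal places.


Gradient descent on f(x,y) = 8*x^2 + 2*y^2.
Starting point: (1.08, 2.5811), alpha = 0.01
Step 1: grad_x = 2*8*1.08 = 17.28, grad_y = 2*2*2.5811 = 10.3244
  x_1 = 1.08 - 0.01*17.28 = 0.9072
  y_1 = 2.5811 - 0.01*10.3244 = 2.4779
Step 2: grad_x = 2*8*0.9072 = 14.5152, grad_y = 2*2*2.4779 = 9.9114
  x_2 = 0.9072 - 0.01*14.5152 = 0.762
  y_2 = 2.4779 - 0.01*9.9114 = 2.3787
Step 3: grad_x = 2*8*0.762 = 12.1928, grad_y = 2*2*2.3787 = 9.515
  x_3 = 0.762 - 0.01*12.1928 = 0.6401
  y_3 = 2.3787 - 0.01*9.515 = 2.2836
Step 4: grad_x = 2*8*0.6401 = 10.2419, grad_y = 2*2*2.2836 = 9.1344
  x_4 = 0.6401 - 0.01*10.2419 = 0.5377
  y_4 = 2.2836 - 0.01*9.1344 = 2.1922
Step 5: grad_x = 2*8*0.5377 = 8.6032, grad_y = 2*2*2.1922 = 8.769
  x_5 = 0.5377 - 0.01*8.6032 = 0.4517
  y_5 = 2.1922 - 0.01*8.769 = 2.1046
f(0.4517, 2.1046) = 8*0.4517^2 + 2*2.1046^2 = 10.4904


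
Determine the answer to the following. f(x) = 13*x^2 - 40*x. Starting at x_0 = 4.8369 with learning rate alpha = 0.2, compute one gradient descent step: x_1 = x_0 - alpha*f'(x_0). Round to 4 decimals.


We compute the gradient at x_0 and apply the update.
f'(x) = 26*x - 40
f'(4.8369) = 26*4.8369 - 40 = 85.7594
x_1 = 4.8369 - 0.2*85.7594 = -12.315


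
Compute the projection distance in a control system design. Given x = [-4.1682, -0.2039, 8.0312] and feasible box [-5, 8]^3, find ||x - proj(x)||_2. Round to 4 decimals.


Project each component onto [-5, 8].
clip(-4.1682) = -4.1682, clip(-0.2039) = -0.2039, clip(8.0312) = 8.0
Projection = [-4.1682, -0.2039, 8.0]
Squared diffs: [0.0, 0.0, 0.001]
Distance = sqrt(0.001) = 0.0312


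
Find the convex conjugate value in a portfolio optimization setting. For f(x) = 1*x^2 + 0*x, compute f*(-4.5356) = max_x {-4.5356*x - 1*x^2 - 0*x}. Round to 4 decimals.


f*(y) = sup_x {y*x - a*x^2 - b*x} = sup_x {(y-b)*x - a*x^2}
FOC: (y - b) - 2a*x = 0 => x* = (y - b)/(2a)
x* = (-4.5356 - 0)/(2*1) = -2.2678
f*(-4.5356) = (y-b)^2/(4a) = (-4.5356 - 0)^2/(4*1)
= 20.5717/4 = 5.1429


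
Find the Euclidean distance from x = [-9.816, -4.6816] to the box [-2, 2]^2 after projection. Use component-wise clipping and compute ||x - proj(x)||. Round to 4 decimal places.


Project each component onto [-2, 2].
clip(-9.816) = -2.0, clip(-4.6816) = -2.0
Projection = [-2.0, -2.0]
Squared diffs: [61.0899, 7.191]
Distance = sqrt(68.2809) = 8.2632


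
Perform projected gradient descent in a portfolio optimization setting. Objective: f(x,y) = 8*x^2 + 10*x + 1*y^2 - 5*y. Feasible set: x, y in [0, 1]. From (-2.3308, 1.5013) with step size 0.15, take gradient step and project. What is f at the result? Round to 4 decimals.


Step 1: Compute gradient at (-2.3308, 1.5013).
grad_x = 2*8*-2.3308 + 10 = -27.2928
grad_y = 2*1*1.5013 - 5 = -1.9974
Step 2: Gradient step.
x_raw = -2.3308 - 0.15*-27.2928 = 1.7631
y_raw = 1.5013 - 0.15*-1.9974 = 1.8009
Step 3: Project onto [0, 1].
x_proj = clip(1.7631) = 1.0
y_proj = clip(1.8009) = 1.0
Step 4: Evaluate f.
f(1.0, 1.0) = 14.0


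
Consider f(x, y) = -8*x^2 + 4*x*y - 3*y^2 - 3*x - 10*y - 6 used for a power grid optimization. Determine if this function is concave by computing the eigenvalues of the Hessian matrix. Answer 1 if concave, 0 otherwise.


The Hessian of f(x,y) = -8*x^2 + 4*x*y - 3*y^2 - 3*x - 10*y - 6 is:
H = [[-16, 4], [4, -6]]
Trace = -16 - 6 = -22
Determinant = -16*-6 - (4)^2 = 80
Discriminant = (-22)^2 - 4*80 = 164.0
Eigenvalues: lambda_1 = -17.4031, lambda_2 = -4.5969
The function is concave.

1


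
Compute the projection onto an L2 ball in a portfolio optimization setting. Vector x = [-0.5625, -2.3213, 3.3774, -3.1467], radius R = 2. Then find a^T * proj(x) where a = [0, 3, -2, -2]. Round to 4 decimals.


Step 1: Compute ||x|| (intermediates to 6 decimals).
||x|| = sqrt((-0.5625)^2 + (-2.3213)^2 + 3.3774^2 + (-3.1467)^2) = 5.197441
Step 2: Project.
Since ||x|| > R, scale = R/||x|| = 2/5.197441 = 0.384805, proj(x) = scale * x
proj(x) = [-0.216453, -0.893248, 1.29964, -1.210866]
Step 3: Dot product.
a^T * proj(x) = 0*(-0.216453) + 3*(-0.893248) - 2*1.29964 - 2*(-1.210866) = -2.8573


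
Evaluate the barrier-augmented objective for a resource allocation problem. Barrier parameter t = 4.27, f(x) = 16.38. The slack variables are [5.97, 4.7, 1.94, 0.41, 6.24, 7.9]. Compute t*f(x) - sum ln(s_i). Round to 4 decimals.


Step 1: Compute log-barrier.
ln values: [1.7867, 1.5476, 0.6627, -0.8916, 1.831, 2.0669]
phi = -(1.7867 + 1.5476 + 0.6627 - 0.8916 + 1.831 + 2.0669) = -7.0032
Step 2: Compute augmented objective.
t*f(x) = 4.27*16.38 = 69.9426
Total = 69.9426 - 7.0032 = 62.9394


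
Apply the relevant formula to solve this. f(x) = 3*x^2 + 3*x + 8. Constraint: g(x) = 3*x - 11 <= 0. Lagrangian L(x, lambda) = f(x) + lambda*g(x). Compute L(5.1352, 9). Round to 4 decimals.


Step 1: Evaluate f(x).
f(5.1352) = 3*5.1352^2 + 3*5.1352 + 8 = 102.5164
Step 2: Evaluate g(x).
g(5.1352) = 3*5.1352 - 11 = 4.4056
Step 3: Compute Lagrangian.
L = 102.5164 + 9*4.4056 = 142.1668


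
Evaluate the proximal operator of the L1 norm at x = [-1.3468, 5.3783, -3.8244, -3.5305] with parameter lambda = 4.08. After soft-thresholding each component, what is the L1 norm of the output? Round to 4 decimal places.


Soft-thresholding with lambda = 4.08:
prox(-1.3468) = sign(-1.3468)*max(|-1.3468| - 4.08, 0) = 0.0
prox(5.3783) = sign(5.3783)*max(|5.3783| - 4.08, 0) = 1.2983
prox(-3.8244) = sign(-3.8244)*max(|-3.8244| - 4.08, 0) = 0.0
prox(-3.5305) = sign(-3.5305)*max(|-3.5305| - 4.08, 0) = 0.0
prox(x) = [0.0, 1.2983, 0.0, 0.0]
||prox(x)||_1 = 0.0 + 1.2983 + 0.0 + 0.0 = 1.2983


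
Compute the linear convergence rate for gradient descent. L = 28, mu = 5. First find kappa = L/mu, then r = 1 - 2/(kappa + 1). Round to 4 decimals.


Step 1: Compute the condition number.
kappa = L/mu = 28/5 = 5.6
Step 2: Compute the convergence rate.
r = 1 - 2/(kappa + 1) = 1 - 2*mu/(L + mu) = (L - mu)/(L + mu) = 23/33 = 0.697


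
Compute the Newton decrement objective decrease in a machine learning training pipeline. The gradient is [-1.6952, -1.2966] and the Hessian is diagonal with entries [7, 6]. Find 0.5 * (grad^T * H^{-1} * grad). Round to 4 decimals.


Step 1: H is diagonal, so H^(-1) * g = [-0.2422, -0.2161].
Step 2: g^T H^(-1) g = sum_i g_i^2 / H_ii
  = (-1.6952)^2/7 + (-1.2966)^2/6
  = 0.4105 + 0.2802 = 0.6907
Step 3: Objective decrease = 0.5 * g^T H^(-1) g = 0.3454


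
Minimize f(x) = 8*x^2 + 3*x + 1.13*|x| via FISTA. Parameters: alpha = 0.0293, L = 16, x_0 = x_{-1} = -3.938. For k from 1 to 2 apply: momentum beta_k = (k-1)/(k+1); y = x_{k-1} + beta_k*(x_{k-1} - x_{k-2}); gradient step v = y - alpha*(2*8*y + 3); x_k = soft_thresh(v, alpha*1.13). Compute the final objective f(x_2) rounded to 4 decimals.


FISTA on f(x) = 8*x^2 + 3*x + 1.13*|x|
L = 16, alpha = 0.0293
Iteration 1: beta = 0.0, y = -3.938 + 0.0*(-3.938 + 3.938) = -3.938
  grad(y) = -60.008, v = y - alpha*grad = -2.1798
  prox(v) = soft_thresh(-2.1798, 0.0331) = -2.1467
Iteration 2: beta = 0.3333, y = -2.1467 + 0.3333*(-2.1467 + 3.938) = -1.5495
  grad(y) = -21.7927, v = y - alpha*grad = -0.911
  prox(v) = soft_thresh(-0.911, 0.0331) = -0.8779
f(x_2) = 8*(-0.8779)^2 + 3*(-0.8779) + 1.13*|-0.8779| = 4.5241


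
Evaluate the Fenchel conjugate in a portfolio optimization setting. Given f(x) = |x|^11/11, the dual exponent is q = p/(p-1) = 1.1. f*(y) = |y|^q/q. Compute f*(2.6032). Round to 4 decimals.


The conjugate exponent q satisfies 1/p + 1/q = 1.
p = 11, so q = 11/(11 - 1) = 1.1
|y|^q = 2.6032^1.1 = 2.8646
f*(2.6032) = 2.8646 / 1.1 = 2.6041


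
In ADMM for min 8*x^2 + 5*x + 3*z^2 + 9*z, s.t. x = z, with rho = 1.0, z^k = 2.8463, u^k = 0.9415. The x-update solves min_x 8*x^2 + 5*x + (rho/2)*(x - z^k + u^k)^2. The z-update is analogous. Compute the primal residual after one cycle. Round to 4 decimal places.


ADMM iteration with rho = 1.0, z^k = 2.8463, u^k = 0.9415
Step 1: x-update.
Minimize 8*x^2 + 5*x + (1.0/2)*(x - 2.8463 + 0.9415)^2
FOC: (2*8 + 1.0)*x = -5 + 1.0*(2.8463 - 0.9415)
x^{k+1} = -0.1821
Step 2: z-update.
Minimize 3*z^2 + 9*z + (1.0/2)*(-0.1821 - z + 0.9415)^2
FOC: (2*3 + 1.0)*z = -9 + 1.0*(-0.1821 + 0.9415)
z^{k+1} = -1.1772
Step 3: u-update.
u^{k+1} = 0.9415 - 0.1821 + 1.1772 = 1.9367
Step 4: Primal residual = |-0.1821 + 1.1772| = 0.9952


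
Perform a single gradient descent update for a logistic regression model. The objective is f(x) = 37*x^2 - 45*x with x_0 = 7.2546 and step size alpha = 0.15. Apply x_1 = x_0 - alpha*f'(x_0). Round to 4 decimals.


We compute the gradient at x_0 and apply the update.
f'(x) = 74*x - 45
f'(7.2546) = 74*7.2546 - 45 = 491.8404
x_1 = 7.2546 - 0.15*491.8404 = -66.5215


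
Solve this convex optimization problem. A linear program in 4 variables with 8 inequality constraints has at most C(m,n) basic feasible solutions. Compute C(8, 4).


Each vertex corresponds to some choice of n active constraints out of m, so the number of vertices is at most C(m, n) = m! / (n!(m-n)!).
m = 8, n = 4
Numerator: 8 * 7 * 6 * 5
Denominator: 4! = 24
C(8, 4) = 70


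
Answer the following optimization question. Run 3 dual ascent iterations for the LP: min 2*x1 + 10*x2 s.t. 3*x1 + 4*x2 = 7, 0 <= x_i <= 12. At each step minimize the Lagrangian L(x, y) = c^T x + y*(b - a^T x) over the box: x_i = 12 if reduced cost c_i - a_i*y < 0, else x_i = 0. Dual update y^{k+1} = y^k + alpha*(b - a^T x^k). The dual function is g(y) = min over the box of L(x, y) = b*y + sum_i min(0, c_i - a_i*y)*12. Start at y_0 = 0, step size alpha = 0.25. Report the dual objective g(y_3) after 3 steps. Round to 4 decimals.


Dual ascent for LP: min 2*x1 + 10*x2, 3*x1 + 4*x2 = 7, 0 <= x_i <= 12
Step 1: y^k = 0.0, reduced costs: (2.0, 10.0)
  x^k = (0.0, 0.0), subgradient = b - a^T x = 7.0
  y^{k+1} = 0.0 + 0.25*7.0 = 1.75
Step 2: y^k = 1.75, reduced costs: (-3.25, 3.0)
  x^k = (12.0, 0.0), subgradient = b - a^T x = -29.0
  y^{k+1} = 1.75 + 0.25*-29.0 = -5.5
Step 3: y^k = -5.5, reduced costs: (18.5, 32.0)
  x^k = (0.0, 0.0), subgradient = b - a^T x = 7.0
  y^{k+1} = -5.5 + 0.25*7.0 = -3.75
Dual objective at y_3 = -3.75: reduced costs (13.25, 25.0), box minimizer x = (0.0, 0.0)
g(y_3) = b*y + (c1 - a1*y)*x1 + (c2 - a2*y)*x2 = 7*(-3.75) + 13.25*0.0 + 25.0*0.0 = -26.25 + 0.0 + 0.0 = -26.25


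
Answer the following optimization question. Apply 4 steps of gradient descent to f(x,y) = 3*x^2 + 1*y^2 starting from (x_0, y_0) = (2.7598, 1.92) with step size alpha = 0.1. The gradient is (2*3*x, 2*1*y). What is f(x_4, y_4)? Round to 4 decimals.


Gradient descent on f(x,y) = 3*x^2 + 1*y^2.
Starting point: (2.7598, 1.92), alpha = 0.1
Step 1: grad_x = 2*3*2.7598 = 16.5588, grad_y = 2*1*1.92 = 3.84
  x_1 = 2.7598 - 0.1*16.5588 = 1.1039
  y_1 = 1.92 - 0.1*3.84 = 1.536
Step 2: grad_x = 2*3*1.1039 = 6.6235, grad_y = 2*1*1.536 = 3.072
  x_2 = 1.1039 - 0.1*6.6235 = 0.4416
  y_2 = 1.536 - 0.1*3.072 = 1.2288
Step 3: grad_x = 2*3*0.4416 = 2.6494, grad_y = 2*1*1.2288 = 2.4576
  x_3 = 0.4416 - 0.1*2.6494 = 0.1766
  y_3 = 1.2288 - 0.1*2.4576 = 0.983
Step 4: grad_x = 2*3*0.1766 = 1.0598, grad_y = 2*1*0.983 = 1.9661
  x_4 = 0.1766 - 0.1*1.0598 = 0.0707
  y_4 = 0.983 - 0.1*1.9661 = 0.7864
f(0.0707, 0.7864) = 3*0.0707^2 + 1*0.7864^2 = 0.6334


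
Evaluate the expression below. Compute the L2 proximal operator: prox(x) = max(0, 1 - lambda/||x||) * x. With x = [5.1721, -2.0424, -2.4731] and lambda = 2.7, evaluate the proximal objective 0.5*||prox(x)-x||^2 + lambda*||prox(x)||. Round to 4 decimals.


Step 1: Compute ||x||.
||x|| = 6.0859
Step 2: Compute scaling factor.
scale = max(0, 1 - 2.7/6.0859) = 0.5564
Step 3: prox(x) = [2.8775, -1.1363, -1.3759]
||prox(x)|| = 3.3859
Step 4: Proximal objective.
0.5*||prox-x||^2 = 3.645
lambda*||prox|| = 9.1419
Total = 12.7869


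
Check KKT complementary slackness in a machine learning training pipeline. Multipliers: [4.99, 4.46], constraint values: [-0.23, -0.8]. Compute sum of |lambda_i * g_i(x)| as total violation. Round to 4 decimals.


KKT complementary slackness check:
lambda_1 * g_1 = 4.99 * -0.23 = -1.1477
lambda_2 * g_2 = 4.46 * -0.8 = -3.568
Total violation = 1.1477 + 3.568 = 4.7157


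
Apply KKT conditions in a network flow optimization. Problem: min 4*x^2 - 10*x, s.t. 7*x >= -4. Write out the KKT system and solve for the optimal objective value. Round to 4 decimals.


Step 1: Try lambda = 0 (constraint inactive).
Stationarity: 2*4*x - 10 = 0
x* = 10/(2*4) = 1.25
Check constraint: 7*1.25 = 8.75 >= -4 -- satisfied.
Step 2: Compute optimal value.
f(x*) = 4*1.25^2 - 10*1.25 = -6.25


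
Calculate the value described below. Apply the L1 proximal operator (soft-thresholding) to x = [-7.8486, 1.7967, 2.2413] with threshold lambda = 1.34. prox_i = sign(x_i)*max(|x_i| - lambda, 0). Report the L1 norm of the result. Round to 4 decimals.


Soft-thresholding with lambda = 1.34:
prox(-7.8486) = sign(-7.8486)*max(|-7.8486| - 1.34, 0) = -6.5086
prox(1.7967) = sign(1.7967)*max(|1.7967| - 1.34, 0) = 0.4567
prox(2.2413) = sign(2.2413)*max(|2.2413| - 1.34, 0) = 0.9013
prox(x) = [-6.5086, 0.4567, 0.9013]
||prox(x)||_1 = 6.5086 + 0.4567 + 0.9013 = 7.8666


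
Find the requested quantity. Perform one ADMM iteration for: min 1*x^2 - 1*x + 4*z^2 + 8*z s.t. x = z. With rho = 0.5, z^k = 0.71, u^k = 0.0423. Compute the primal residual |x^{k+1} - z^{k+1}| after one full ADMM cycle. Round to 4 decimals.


ADMM iteration with rho = 0.5, z^k = 0.71, u^k = 0.0423
Step 1: x-update.
Minimize 1*x^2 - 1*x + (0.5/2)*(x - 0.71 + 0.0423)^2
FOC: (2*1 + 0.5)*x = 1 + 0.5*(0.71 - 0.0423)
x^{k+1} = 0.5335
Step 2: z-update.
Minimize 4*z^2 + 8*z + (0.5/2)*(0.5335 - z + 0.0423)^2
FOC: (2*4 + 0.5)*z = -8 + 0.5*(0.5335 + 0.0423)
z^{k+1} = -0.9073
Step 3: u-update.
u^{k+1} = 0.0423 + 0.5335 + 0.9073 = 1.4831
Step 4: Primal residual = |0.5335 + 0.9073| = 1.4408


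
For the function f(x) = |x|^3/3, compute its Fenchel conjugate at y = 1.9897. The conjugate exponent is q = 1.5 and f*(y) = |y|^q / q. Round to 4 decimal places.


The conjugate exponent q satisfies 1/p + 1/q = 1.
p = 3, so q = 3/(3 - 1) = 1.5
|y|^q = 1.9897^1.5 = 2.8066
f*(1.9897) = 2.8066 / 1.5 = 1.8711


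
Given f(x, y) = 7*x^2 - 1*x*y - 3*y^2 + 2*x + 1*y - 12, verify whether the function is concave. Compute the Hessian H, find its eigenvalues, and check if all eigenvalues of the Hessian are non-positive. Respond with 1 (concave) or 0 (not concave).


The Hessian of f(x,y) = 7*x^2 - 1*x*y - 3*y^2 + 2*x + 1*y - 12 is:
H = [[14, -1], [-1, -6]]
Trace = 14 - 6 = 8
Determinant = 14*-6 - (-1)^2 = -85
Discriminant = (8)^2 - 4*-85 = 404.0
Eigenvalues: lambda_1 = -6.0499, lambda_2 = 14.0499
The function is not concave.

0


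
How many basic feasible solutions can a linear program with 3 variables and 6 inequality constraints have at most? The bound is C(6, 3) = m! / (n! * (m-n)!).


Each vertex corresponds to some choice of n active constraints out of m, so the number of vertices is at most C(m, n) = m! / (n!(m-n)!).
m = 6, n = 3
Numerator: 6 * 5 * 4
Denominator: 3! = 6
C(6, 3) = 20


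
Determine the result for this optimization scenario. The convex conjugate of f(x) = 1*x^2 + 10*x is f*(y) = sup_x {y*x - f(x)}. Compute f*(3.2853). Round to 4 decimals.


f*(y) = sup_x {y*x - a*x^2 - b*x} = sup_x {(y-b)*x - a*x^2}
FOC: (y - b) - 2a*x = 0 => x* = (y - b)/(2a)
x* = (3.2853 - 10)/(2*1) = -3.3574
f*(3.2853) = (y-b)^2/(4a) = (3.2853 - 10)^2/(4*1)
= 45.0872/4 = 11.2718


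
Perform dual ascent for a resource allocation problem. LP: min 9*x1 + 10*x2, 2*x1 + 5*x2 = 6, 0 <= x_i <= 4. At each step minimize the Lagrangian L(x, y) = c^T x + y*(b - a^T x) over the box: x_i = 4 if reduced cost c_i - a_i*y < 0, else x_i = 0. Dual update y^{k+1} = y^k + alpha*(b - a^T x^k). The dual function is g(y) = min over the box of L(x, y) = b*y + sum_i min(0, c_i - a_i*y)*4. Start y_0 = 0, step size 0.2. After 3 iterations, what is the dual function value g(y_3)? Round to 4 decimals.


Dual ascent for LP: min 9*x1 + 10*x2, 2*x1 + 5*x2 = 6, 0 <= x_i <= 4
Step 1: y^k = 0.0, reduced costs: (9.0, 10.0)
  x^k = (0.0, 0.0), subgradient = b - a^T x = 6.0
  y^{k+1} = 0.0 + 0.2*6.0 = 1.2
Step 2: y^k = 1.2, reduced costs: (6.6, 4.0)
  x^k = (0.0, 0.0), subgradient = b - a^T x = 6.0
  y^{k+1} = 1.2 + 0.2*6.0 = 2.4
Step 3: y^k = 2.4, reduced costs: (4.2, -2.0)
  x^k = (0.0, 4.0), subgradient = b - a^T x = -14.0
  y^{k+1} = 2.4 + 0.2*-14.0 = -0.4
Dual objective at y_3 = -0.4: reduced costs (9.8, 12.0), box minimizer x = (0.0, 0.0)
g(y_3) = b*y + (c1 - a1*y)*x1 + (c2 - a2*y)*x2 = 6*(-0.4) + 9.8*0.0 + 12.0*0.0 = -2.4 + 0.0 + 0.0 = -2.4


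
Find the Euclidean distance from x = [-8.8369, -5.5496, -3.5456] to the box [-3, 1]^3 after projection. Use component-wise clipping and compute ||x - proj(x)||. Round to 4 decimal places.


Project each component onto [-3, 1].
clip(-8.8369) = -3.0, clip(-5.5496) = -3.0, clip(-3.5456) = -3.0
Projection = [-3.0, -3.0, -3.0]
Squared diffs: [34.0694, 6.5005, 0.2977]
Distance = sqrt(40.8676) = 6.3928


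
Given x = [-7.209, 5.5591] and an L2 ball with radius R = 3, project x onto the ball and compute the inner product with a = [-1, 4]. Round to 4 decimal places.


Step 1: Compute ||x|| (intermediates to 6 decimals).
||x|| = sqrt((-7.209)^2 + 5.5591^2) = 9.103476
Step 2: Project.
Since ||x|| > R, scale = R/||x|| = 3/9.103476 = 0.329544, proj(x) = scale * x
proj(x) = [-2.375683, 1.831968]
Step 3: Dot product.
a^T * proj(x) = -1*(-2.375683) + 4*1.831968 = 9.7036


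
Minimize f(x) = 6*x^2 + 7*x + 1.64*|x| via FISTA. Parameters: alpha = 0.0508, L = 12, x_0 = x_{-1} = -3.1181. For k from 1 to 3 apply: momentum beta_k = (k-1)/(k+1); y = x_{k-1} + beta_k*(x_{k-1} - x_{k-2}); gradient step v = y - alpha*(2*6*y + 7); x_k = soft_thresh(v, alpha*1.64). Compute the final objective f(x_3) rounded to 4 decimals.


FISTA on f(x) = 6*x^2 + 7*x + 1.64*|x|
L = 12, alpha = 0.0508
Iteration 1: beta = 0.0, y = -3.1181 + 0.0*(-3.1181 + 3.1181) = -3.1181
  grad(y) = -30.4172, v = y - alpha*grad = -1.5729
  prox(v) = soft_thresh(-1.5729, 0.0833) = -1.4896
Iteration 2: beta = 0.3333, y = -1.4896 + 0.3333*(-1.4896 + 3.1181) = -0.9468
  grad(y) = -4.3611, v = y - alpha*grad = -0.7252
  prox(v) = soft_thresh(-0.7252, 0.0833) = -0.6419
Iteration 3: beta = 0.5, y = -0.6419 + 0.5*(-0.6419 + 1.4896) = -0.2181
  grad(y) = 4.3833, v = y - alpha*grad = -0.4407
  prox(v) = soft_thresh(-0.4407, 0.0833) = -0.3574
f(x_3) = 6*(-0.3574)^2 + 7*(-0.3574) + 1.64*|-0.3574| = -1.1493


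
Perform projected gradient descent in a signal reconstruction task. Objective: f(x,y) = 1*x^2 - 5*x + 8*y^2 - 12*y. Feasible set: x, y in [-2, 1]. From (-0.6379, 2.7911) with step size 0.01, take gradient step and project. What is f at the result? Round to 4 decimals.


Step 1: Compute gradient at (-0.6379, 2.7911).
grad_x = 2*1*-0.6379 - 5 = -6.2758
grad_y = 2*8*2.7911 - 12 = 32.6576
Step 2: Gradient step.
x_raw = -0.6379 - 0.01*-6.2758 = -0.5751
y_raw = 2.7911 - 0.01*32.6576 = 2.4645
Step 3: Project onto [-2, 1].
x_proj = clip(-0.5751) = -0.5751
y_proj = clip(2.4645) = 1.0
Step 4: Evaluate f.
f(-0.5751, 1.0) = -0.7935


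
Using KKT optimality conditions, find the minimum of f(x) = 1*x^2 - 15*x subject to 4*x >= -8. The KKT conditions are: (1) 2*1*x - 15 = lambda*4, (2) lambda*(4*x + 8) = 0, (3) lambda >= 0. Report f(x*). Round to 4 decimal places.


Step 1: Try lambda = 0 (constraint inactive).
Stationarity: 2*1*x - 15 = 0
x* = 15/(2*1) = 7.5
Check constraint: 4*7.5 = 30.0 >= -8 -- satisfied.
Step 2: Compute optimal value.
f(x*) = 1*7.5^2 - 15*7.5 = -56.25


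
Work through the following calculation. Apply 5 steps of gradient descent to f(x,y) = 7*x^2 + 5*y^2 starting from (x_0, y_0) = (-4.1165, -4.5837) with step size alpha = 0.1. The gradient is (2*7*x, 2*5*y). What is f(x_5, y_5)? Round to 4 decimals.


Gradient descent on f(x,y) = 7*x^2 + 5*y^2.
Starting point: (-4.1165, -4.5837), alpha = 0.1
Step 1: grad_x = 2*7*-4.1165 = -57.631, grad_y = 2*5*-4.5837 = -45.837
  x_1 = -4.1165 - 0.1*-57.631 = 1.6466
  y_1 = -4.5837 - 0.1*-45.837 = 0.0
Step 2: grad_x = 2*7*1.6466 = 23.0524, grad_y = 2*5*0.0 = 0.0
  x_2 = 1.6466 - 0.1*23.0524 = -0.6586
  y_2 = 0.0 - 0.1*0.0 = 0.0
Step 3: grad_x = 2*7*-0.6586 = -9.221, grad_y = 2*5*0.0 = 0.0
  x_3 = -0.6586 - 0.1*-9.221 = 0.2635
  y_3 = 0.0 - 0.1*0.0 = 0.0
Step 4: grad_x = 2*7*0.2635 = 3.6884, grad_y = 2*5*0.0 = 0.0
  x_4 = 0.2635 - 0.1*3.6884 = -0.1054
  y_4 = 0.0 - 0.1*0.0 = 0.0
Step 5: grad_x = 2*7*-0.1054 = -1.4754, grad_y = 2*5*0.0 = 0.0
  x_5 = -0.1054 - 0.1*-1.4754 = 0.0422
  y_5 = 0.0 - 0.1*0.0 = 0.0
f(0.0422, 0.0) = 7*0.0422^2 + 5*0.0^2 = 0.0124


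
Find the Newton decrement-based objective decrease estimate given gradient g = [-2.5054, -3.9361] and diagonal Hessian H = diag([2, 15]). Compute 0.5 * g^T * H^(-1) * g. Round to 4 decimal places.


Step 1: H is diagonal, so H^(-1) * g = [-1.2527, -0.2624].
Step 2: g^T H^(-1) g = sum_i g_i^2 / H_ii
  = (-2.5054)^2/2 + (-3.9361)^2/15
  = 3.1385 + 1.0329 = 4.1714
Step 3: Objective decrease = 0.5 * g^T H^(-1) g = 2.0857


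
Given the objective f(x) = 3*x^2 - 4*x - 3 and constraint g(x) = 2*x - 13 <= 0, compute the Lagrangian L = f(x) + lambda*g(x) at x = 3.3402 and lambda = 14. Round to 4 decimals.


Step 1: Evaluate f(x).
f(3.3402) = 3*3.3402^2 - 4*3.3402 - 3 = 17.11
Step 2: Evaluate g(x).
g(3.3402) = 2*3.3402 - 13 = -6.3196
Step 3: Compute Lagrangian.
L = 17.11 + 14*-6.3196 = -71.3644


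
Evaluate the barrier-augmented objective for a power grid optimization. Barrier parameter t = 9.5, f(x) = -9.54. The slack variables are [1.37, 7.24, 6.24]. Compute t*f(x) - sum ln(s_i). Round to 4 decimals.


Step 1: Compute log-barrier.
ln values: [0.3148, 1.9796, 1.831]
phi = -(0.3148 + 1.9796 + 1.831) = -4.1254
Step 2: Compute augmented objective.
t*f(x) = 9.5*-9.54 = -90.63
Total = -90.63 - 4.1254 = -94.7554


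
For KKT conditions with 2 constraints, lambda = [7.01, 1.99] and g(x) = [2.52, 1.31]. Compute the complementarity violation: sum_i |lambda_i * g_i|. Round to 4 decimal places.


KKT complementary slackness check:
lambda_1 * g_1 = 7.01 * 2.52 = 17.6652
lambda_2 * g_2 = 1.99 * 1.31 = 2.6069
Total violation = 17.6652 + 2.6069 = 20.2721


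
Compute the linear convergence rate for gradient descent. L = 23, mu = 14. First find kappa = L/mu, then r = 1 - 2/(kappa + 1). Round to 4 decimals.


Step 1: Compute the condition number.
kappa = L/mu = 23/14 = 1.6429
Step 2: Compute the convergence rate.
r = 1 - 2/(kappa + 1) = 1 - 2*mu/(L + mu) = (L - mu)/(L + mu) = 9/37 = 0.2432


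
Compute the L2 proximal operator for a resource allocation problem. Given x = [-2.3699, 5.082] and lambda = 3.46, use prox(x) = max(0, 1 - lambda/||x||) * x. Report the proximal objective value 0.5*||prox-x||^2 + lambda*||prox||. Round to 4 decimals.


Step 1: Compute ||x||.
||x|| = 5.6074
Step 2: Compute scaling factor.
scale = max(0, 1 - 3.46/5.6074) = 0.383
Step 3: prox(x) = [-0.9076, 1.9462]
||prox(x)|| = 2.1474
Step 4: Proximal objective.
0.5*||prox-x||^2 = 5.9858
lambda*||prox|| = 7.43
Total = 13.4159


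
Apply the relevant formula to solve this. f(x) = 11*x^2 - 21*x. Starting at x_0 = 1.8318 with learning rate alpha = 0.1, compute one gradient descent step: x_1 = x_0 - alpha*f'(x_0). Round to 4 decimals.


We compute the gradient at x_0 and apply the update.
f'(x) = 22*x - 21
f'(1.8318) = 22*1.8318 - 21 = 19.2996
x_1 = 1.8318 - 0.1*19.2996 = -0.0982


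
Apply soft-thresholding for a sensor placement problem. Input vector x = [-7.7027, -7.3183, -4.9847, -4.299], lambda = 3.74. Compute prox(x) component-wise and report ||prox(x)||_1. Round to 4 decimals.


Soft-thresholding with lambda = 3.74:
prox(-7.7027) = sign(-7.7027)*max(|-7.7027| - 3.74, 0) = -3.9627
prox(-7.3183) = sign(-7.3183)*max(|-7.3183| - 3.74, 0) = -3.5783
prox(-4.9847) = sign(-4.9847)*max(|-4.9847| - 3.74, 0) = -1.2447
prox(-4.299) = sign(-4.299)*max(|-4.299| - 3.74, 0) = -0.559
prox(x) = [-3.9627, -3.5783, -1.2447, -0.559]
||prox(x)||_1 = 3.9627 + 3.5783 + 1.2447 + 0.559 = 9.3447


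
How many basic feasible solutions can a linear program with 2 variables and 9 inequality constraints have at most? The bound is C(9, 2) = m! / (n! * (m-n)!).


Each vertex corresponds to some choice of n active constraints out of m, so the number of vertices is at most C(m, n) = m! / (n!(m-n)!).
m = 9, n = 2
Numerator: 9 * 8
Denominator: 2! = 2
C(9, 2) = 36


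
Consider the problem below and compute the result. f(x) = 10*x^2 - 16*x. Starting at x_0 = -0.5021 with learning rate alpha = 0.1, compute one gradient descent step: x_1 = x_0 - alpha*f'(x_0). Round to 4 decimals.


We compute the gradient at x_0 and apply the update.
f'(x) = 20*x - 16
f'(-0.5021) = 20*-0.5021 - 16 = -26.042
x_1 = -0.5021 - 0.1*-26.042 = 2.1021


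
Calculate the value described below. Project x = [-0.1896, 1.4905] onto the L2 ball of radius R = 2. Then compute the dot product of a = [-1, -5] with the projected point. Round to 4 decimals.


Step 1: Compute ||x|| (intermediates to 6 decimals).
||x|| = sqrt((-0.1896)^2 + 1.4905^2) = 1.502511
Step 2: Project.
Since ||x|| <= R, proj = x (no scaling needed).
proj(x) = [-0.1896, 1.4905]
Step 3: Dot product.
a^T * proj(x) = -1*(-0.1896) - 5*1.4905 = -7.2629


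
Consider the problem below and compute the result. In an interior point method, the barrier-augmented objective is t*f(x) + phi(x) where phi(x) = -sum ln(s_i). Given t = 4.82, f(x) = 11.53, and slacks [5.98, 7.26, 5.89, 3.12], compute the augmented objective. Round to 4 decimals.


Step 1: Compute log-barrier.
ln values: [1.7884, 1.9824, 1.7733, 1.1378]
phi = -(1.7884 + 1.9824 + 1.7733 + 1.1378) = -6.6819
Step 2: Compute augmented objective.
t*f(x) = 4.82*11.53 = 55.5746
Total = 55.5746 - 6.6819 = 48.8927


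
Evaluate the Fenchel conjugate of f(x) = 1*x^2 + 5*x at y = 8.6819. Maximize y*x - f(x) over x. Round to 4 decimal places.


f*(y) = sup_x {y*x - a*x^2 - b*x} = sup_x {(y-b)*x - a*x^2}
FOC: (y - b) - 2a*x = 0 => x* = (y - b)/(2a)
x* = (8.6819 - 5)/(2*1) = 1.841
f*(8.6819) = (y-b)^2/(4a) = (8.6819 - 5)^2/(4*1)
= 13.5564/4 = 3.3891


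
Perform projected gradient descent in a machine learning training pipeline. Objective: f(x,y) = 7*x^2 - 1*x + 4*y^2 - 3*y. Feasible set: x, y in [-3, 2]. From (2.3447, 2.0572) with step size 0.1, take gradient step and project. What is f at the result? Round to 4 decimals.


Step 1: Compute gradient at (2.3447, 2.0572).
grad_x = 2*7*2.3447 - 1 = 31.8258
grad_y = 2*4*2.0572 - 3 = 13.4576
Step 2: Gradient step.
x_raw = 2.3447 - 0.1*31.8258 = -0.8379
y_raw = 2.0572 - 0.1*13.4576 = 0.7114
Step 3: Project onto [-3, 2].
x_proj = clip(-0.8379) = -0.8379
y_proj = clip(0.7114) = 0.7114
Step 4: Evaluate f.
f(-0.8379, 0.7114) = 5.6424


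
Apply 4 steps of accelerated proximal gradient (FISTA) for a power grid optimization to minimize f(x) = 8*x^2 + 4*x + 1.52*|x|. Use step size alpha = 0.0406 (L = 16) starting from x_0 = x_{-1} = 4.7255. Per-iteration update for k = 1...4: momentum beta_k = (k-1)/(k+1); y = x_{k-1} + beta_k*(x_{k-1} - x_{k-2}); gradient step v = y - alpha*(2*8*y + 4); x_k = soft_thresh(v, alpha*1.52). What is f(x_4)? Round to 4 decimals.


FISTA on f(x) = 8*x^2 + 4*x + 1.52*|x|
L = 16, alpha = 0.0406
Iteration 1: beta = 0.0, y = 4.7255 + 0.0*(4.7255 - 4.7255) = 4.7255
  grad(y) = 79.608, v = y - alpha*grad = 1.4934
  prox(v) = soft_thresh(1.4934, 0.0617) = 1.4317
Iteration 2: beta = 0.3333, y = 1.4317 + 0.3333*(1.4317 - 4.7255) = 0.3338
  grad(y) = 9.3403, v = y - alpha*grad = -0.0454
  prox(v) = soft_thresh(-0.0454, 0.0617) = 0.0
Iteration 3: beta = 0.5, y = 0.0 + 0.5*(0.0 - 1.4317) = -0.7159
  grad(y) = -7.4536, v = y - alpha*grad = -0.4132
  prox(v) = soft_thresh(-0.4132, 0.0617) = -0.3515
Iteration 4: beta = 0.6, y = -0.3515 + 0.6*(-0.3515 - 0.0) = -0.5624
  grad(y) = -4.999, v = y - alpha*grad = -0.3595
  prox(v) = soft_thresh(-0.3595, 0.0617) = -0.2978
f(x_4) = 8*(-0.2978)^2 + 4*(-0.2978) + 1.52*|-0.2978| = -0.0291


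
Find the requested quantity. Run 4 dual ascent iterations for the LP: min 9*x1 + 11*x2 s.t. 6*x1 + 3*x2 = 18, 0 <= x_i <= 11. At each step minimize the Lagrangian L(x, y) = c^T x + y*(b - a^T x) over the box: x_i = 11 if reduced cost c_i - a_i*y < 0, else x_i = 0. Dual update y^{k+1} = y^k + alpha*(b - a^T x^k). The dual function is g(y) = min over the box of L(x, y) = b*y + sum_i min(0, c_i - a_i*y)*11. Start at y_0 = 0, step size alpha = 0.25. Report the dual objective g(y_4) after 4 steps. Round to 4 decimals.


Dual ascent for LP: min 9*x1 + 11*x2, 6*x1 + 3*x2 = 18, 0 <= x_i <= 11
Step 1: y^k = 0.0, reduced costs: (9.0, 11.0)
  x^k = (0.0, 0.0), subgradient = b - a^T x = 18.0
  y^{k+1} = 0.0 + 0.25*18.0 = 4.5
Step 2: y^k = 4.5, reduced costs: (-18.0, -2.5)
  x^k = (11.0, 11.0), subgradient = b - a^T x = -81.0
  y^{k+1} = 4.5 + 0.25*-81.0 = -15.75
Step 3: y^k = -15.75, reduced costs: (103.5, 58.25)
  x^k = (0.0, 0.0), subgradient = b - a^T x = 18.0
  y^{k+1} = -15.75 + 0.25*18.0 = -11.25
Step 4: y^k = -11.25, reduced costs: (76.5, 44.75)
  x^k = (0.0, 0.0), subgradient = b - a^T x = 18.0
  y^{k+1} = -11.25 + 0.25*18.0 = -6.75
Dual objective at y_4 = -6.75: reduced costs (49.5, 31.25), box minimizer x = (0.0, 0.0)
g(y_4) = b*y + (c1 - a1*y)*x1 + (c2 - a2*y)*x2 = 18*(-6.75) + 49.5*0.0 + 31.25*0.0 = -121.5 + 0.0 + 0.0 = -121.5


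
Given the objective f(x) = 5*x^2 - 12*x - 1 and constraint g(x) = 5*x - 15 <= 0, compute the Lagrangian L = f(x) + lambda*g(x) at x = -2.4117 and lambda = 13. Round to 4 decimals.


Step 1: Evaluate f(x).
f(-2.4117) = 5*(-2.4117)^2 - 12*(-2.4117) - 1 = 57.0219
Step 2: Evaluate g(x).
g(-2.4117) = 5*-2.4117 - 15 = -27.0585
Step 3: Compute Lagrangian.
L = 57.0219 + 13*-27.0585 = -294.7386


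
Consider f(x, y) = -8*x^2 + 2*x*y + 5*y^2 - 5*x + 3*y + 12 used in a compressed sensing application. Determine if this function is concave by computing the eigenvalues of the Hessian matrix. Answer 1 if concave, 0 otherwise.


The Hessian of f(x,y) = -8*x^2 + 2*x*y + 5*y^2 - 5*x + 3*y + 12 is:
H = [[-16, 2], [2, 10]]
Trace = -16 + 10 = -6
Determinant = -16*10 - (2)^2 = -164
Discriminant = (-6)^2 - 4*-164 = 692.0
Eigenvalues: lambda_1 = -16.1529, lambda_2 = 10.1529
The function is not concave.

0


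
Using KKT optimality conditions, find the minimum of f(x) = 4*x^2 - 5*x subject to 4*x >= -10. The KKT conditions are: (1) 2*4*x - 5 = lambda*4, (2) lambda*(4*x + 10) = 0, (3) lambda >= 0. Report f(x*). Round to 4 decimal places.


Step 1: Try lambda = 0 (constraint inactive).
Stationarity: 2*4*x - 5 = 0
x* = 5/(2*4) = 0.625
Check constraint: 4*0.625 = 2.5 >= -10 -- satisfied.
Step 2: Compute optimal value.
f(x*) = 4*0.625^2 - 5*0.625 = -1.5625


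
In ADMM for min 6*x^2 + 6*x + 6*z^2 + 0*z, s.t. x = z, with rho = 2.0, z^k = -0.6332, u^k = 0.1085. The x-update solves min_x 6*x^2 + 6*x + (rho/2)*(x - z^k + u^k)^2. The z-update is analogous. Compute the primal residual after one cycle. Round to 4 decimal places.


ADMM iteration with rho = 2.0, z^k = -0.6332, u^k = 0.1085
Step 1: x-update.
Minimize 6*x^2 + 6*x + (2.0/2)*(x + 0.6332 + 0.1085)^2
FOC: (2*6 + 2.0)*x = -6 + 2.0*(-0.6332 - 0.1085)
x^{k+1} = -0.5345
Step 2: z-update.
Minimize 6*z^2 + 0*z + (2.0/2)*(-0.5345 - z + 0.1085)^2
FOC: (2*6 + 2.0)*z = 0 + 2.0*(-0.5345 + 0.1085)
z^{k+1} = -0.0609
Step 3: u-update.
u^{k+1} = 0.1085 - 0.5345 + 0.0609 = -0.3652
Step 4: Primal residual = |-0.5345 + 0.0609| = 0.4737


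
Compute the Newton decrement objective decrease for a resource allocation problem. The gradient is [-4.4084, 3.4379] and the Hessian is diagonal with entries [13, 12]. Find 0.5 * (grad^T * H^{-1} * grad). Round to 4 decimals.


Step 1: H is diagonal, so H^(-1) * g = [-0.3391, 0.2865].
Step 2: g^T H^(-1) g = sum_i g_i^2 / H_ii
  = (-4.4084)^2/13 + (3.4379)^2/12
  = 1.4949 + 0.9849 = 2.4799
Step 3: Objective decrease = 0.5 * g^T H^(-1) g = 1.2399


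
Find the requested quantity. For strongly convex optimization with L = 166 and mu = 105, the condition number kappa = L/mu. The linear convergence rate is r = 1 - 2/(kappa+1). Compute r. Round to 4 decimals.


Step 1: Compute the condition number.
kappa = L/mu = 166/105 = 1.581
Step 2: Compute the convergence rate.
r = 1 - 2/(kappa + 1) = 1 - 2*mu/(L + mu) = (L - mu)/(L + mu) = 61/271 = 0.2251


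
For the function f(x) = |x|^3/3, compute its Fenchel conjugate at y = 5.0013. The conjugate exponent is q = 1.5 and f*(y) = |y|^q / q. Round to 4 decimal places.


The conjugate exponent q satisfies 1/p + 1/q = 1.
p = 3, so q = 3/(3 - 1) = 1.5
|y|^q = 5.0013^1.5 = 11.1847
f*(5.0013) = 11.1847 / 1.5 = 7.4565


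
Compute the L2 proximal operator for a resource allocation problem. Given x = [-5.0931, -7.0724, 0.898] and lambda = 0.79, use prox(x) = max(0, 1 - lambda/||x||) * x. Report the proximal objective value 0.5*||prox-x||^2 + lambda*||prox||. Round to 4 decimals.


Step 1: Compute ||x||.
||x|| = 8.7616
Step 2: Compute scaling factor.
scale = max(0, 1 - 0.79/8.7616) = 0.9098
Step 3: prox(x) = [-4.6339, -6.4347, 0.817]
||prox(x)|| = 7.9716
Step 4: Proximal objective.
0.5*||prox-x||^2 = 0.3121
lambda*||prox|| = 6.2976
Total = 6.6096


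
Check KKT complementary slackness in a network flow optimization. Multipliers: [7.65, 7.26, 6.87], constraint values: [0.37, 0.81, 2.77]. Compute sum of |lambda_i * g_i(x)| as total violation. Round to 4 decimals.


KKT complementary slackness check:
lambda_1 * g_1 = 7.65 * 0.37 = 2.8305
lambda_2 * g_2 = 7.26 * 0.81 = 5.8806
lambda_3 * g_3 = 6.87 * 2.77 = 19.0299
Total violation = 2.8305 + 5.8806 + 19.0299 = 27.741


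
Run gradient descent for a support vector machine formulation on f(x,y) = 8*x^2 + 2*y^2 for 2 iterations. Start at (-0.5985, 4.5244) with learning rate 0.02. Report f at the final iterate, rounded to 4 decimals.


Gradient descent on f(x,y) = 8*x^2 + 2*y^2.
Starting point: (-0.5985, 4.5244), alpha = 0.02
Step 1: grad_x = 2*8*-0.5985 = -9.576, grad_y = 2*2*4.5244 = 18.0976
  x_1 = -0.5985 - 0.02*-9.576 = -0.407
  y_1 = 4.5244 - 0.02*18.0976 = 4.1624
Step 2: grad_x = 2*8*-0.407 = -6.5117, grad_y = 2*2*4.1624 = 16.6498
  x_2 = -0.407 - 0.02*-6.5117 = -0.2767
  y_2 = 4.1624 - 0.02*16.6498 = 3.8295
f(-0.2767, 3.8295) = 8*(-0.2767)^2 + 2*3.8295^2 = 29.9421


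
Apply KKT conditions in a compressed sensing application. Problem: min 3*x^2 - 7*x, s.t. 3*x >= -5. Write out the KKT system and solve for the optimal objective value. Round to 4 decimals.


Step 1: Try lambda = 0 (constraint inactive).
Stationarity: 2*3*x - 7 = 0
x* = 7/(2*3) = 7/6 = 1.1667 (rounded; the exact value 7/6 is used below)
Check constraint: 3*1.1667 = 3.5001 >= -5 -- satisfied.
Step 2: Compute optimal value.
f(x*) = 3*(7/6)^2 - 7*(7/6) = -4.0833


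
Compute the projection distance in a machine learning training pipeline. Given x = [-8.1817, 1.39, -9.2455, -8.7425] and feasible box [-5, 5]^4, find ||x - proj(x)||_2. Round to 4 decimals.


Project each component onto [-5, 5].
clip(-8.1817) = -5.0, clip(1.39) = 1.39, clip(-9.2455) = -5.0, clip(-8.7425) = -5.0
Projection = [-5.0, 1.39, -5.0, -5.0]
Squared diffs: [10.1232, 0.0, 18.0243, 14.0063]
Distance = sqrt(42.1538) = 6.4926


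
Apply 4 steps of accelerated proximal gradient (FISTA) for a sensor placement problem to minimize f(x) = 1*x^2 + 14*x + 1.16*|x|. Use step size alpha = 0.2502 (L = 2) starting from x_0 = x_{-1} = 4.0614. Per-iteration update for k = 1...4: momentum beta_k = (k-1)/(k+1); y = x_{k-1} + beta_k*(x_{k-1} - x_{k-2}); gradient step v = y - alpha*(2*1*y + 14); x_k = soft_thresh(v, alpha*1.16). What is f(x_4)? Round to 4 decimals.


FISTA on f(x) = 1*x^2 + 14*x + 1.16*|x|
L = 2, alpha = 0.2502
Iteration 1: beta = 0.0, y = 4.0614 + 0.0*(4.0614 - 4.0614) = 4.0614
  grad(y) = 22.1228, v = y - alpha*grad = -1.4737
  prox(v) = soft_thresh(-1.4737, 0.2902) = -1.1835
Iteration 2: beta = 0.3333, y = -1.1835 + 0.3333*(-1.1835 - 4.0614) = -2.9318
  grad(y) = 8.1364, v = y - alpha*grad = -4.9675
  prox(v) = soft_thresh(-4.9675, 0.2902) = -4.6773
Iteration 3: beta = 0.5, y = -4.6773 + 0.5*(-4.6773 + 1.1835) = -6.4242
  grad(y) = 1.1516, v = y - alpha*grad = -6.7123
  prox(v) = soft_thresh(-6.7123, 0.2902) = -6.4221
Iteration 4: beta = 0.6, y = -6.4221 + 0.6*(-6.4221 + 4.6773) = -7.469
  grad(y) = -0.9379, v = y - alpha*grad = -7.2343
  prox(v) = soft_thresh(-7.2343, 0.2902) = -6.9441
f(x_4) = 1*(-6.9441)^2 + 14*(-6.9441) + 1.16*|-6.9441| = -40.9418


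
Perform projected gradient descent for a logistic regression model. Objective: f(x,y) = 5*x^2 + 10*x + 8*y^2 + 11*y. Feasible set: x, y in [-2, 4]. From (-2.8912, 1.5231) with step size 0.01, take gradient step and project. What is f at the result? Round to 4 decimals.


Step 1: Compute gradient at (-2.8912, 1.5231).
grad_x = 2*5*-2.8912 + 10 = -18.912
grad_y = 2*8*1.5231 + 11 = 35.3696
Step 2: Gradient step.
x_raw = -2.8912 - 0.01*-18.912 = -2.7021
y_raw = 1.5231 - 0.01*35.3696 = 1.1694
Step 3: Project onto [-2, 4].
x_proj = clip(-2.7021) = -2.0
y_proj = clip(1.1694) = 1.1694
Step 4: Evaluate f.
f(-2.0, 1.1694) = 23.8035


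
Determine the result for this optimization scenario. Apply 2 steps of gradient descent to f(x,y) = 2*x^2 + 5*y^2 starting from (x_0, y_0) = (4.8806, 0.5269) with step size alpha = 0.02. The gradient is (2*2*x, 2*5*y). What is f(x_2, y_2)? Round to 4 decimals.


Gradient descent on f(x,y) = 2*x^2 + 5*y^2.
Starting point: (4.8806, 0.5269), alpha = 0.02
Step 1: grad_x = 2*2*4.8806 = 19.5224, grad_y = 2*5*0.5269 = 5.269
  x_1 = 4.8806 - 0.02*19.5224 = 4.4902
  y_1 = 0.5269 - 0.02*5.269 = 0.4215
Step 2: grad_x = 2*2*4.4902 = 17.9606, grad_y = 2*5*0.4215 = 4.2152
  x_2 = 4.4902 - 0.02*17.9606 = 4.1309
  y_2 = 0.4215 - 0.02*4.2152 = 0.3372
f(4.1309, 0.3372) = 2*4.1309^2 + 5*0.3372^2 = 34.6979


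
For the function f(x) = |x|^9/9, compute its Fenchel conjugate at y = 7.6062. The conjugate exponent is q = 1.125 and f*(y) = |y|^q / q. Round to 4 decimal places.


The conjugate exponent q satisfies 1/p + 1/q = 1.
p = 9, so q = 9/(9 - 1) = 1.125
|y|^q = 7.6062^1.125 = 9.802
f*(7.6062) = 9.802 / 1.125 = 8.7129


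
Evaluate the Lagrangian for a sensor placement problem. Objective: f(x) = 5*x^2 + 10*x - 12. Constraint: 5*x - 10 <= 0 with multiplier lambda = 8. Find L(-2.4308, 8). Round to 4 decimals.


Step 1: Evaluate f(x).
f(-2.4308) = 5*(-2.4308)^2 + 10*(-2.4308) - 12 = -6.7641
Step 2: Evaluate g(x).
g(-2.4308) = 5*-2.4308 - 10 = -22.154
Step 3: Compute Lagrangian.
L = -6.7641 + 8*-22.154 = -183.9961
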